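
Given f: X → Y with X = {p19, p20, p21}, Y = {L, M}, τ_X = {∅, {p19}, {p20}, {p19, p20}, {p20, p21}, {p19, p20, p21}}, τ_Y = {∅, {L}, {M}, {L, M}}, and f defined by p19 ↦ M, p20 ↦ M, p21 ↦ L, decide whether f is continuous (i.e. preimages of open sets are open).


f is NOT continuous.

Compute f^{-1}(U) for each U ∈ τ_Y:
  U = ∅: f^{-1}(U) = ∅ ∈ τ_X ✓.
  U = {L}: f^{-1}(U) = {p21} ∉ τ_X ✗.
  U = {M}: f^{-1}(U) = {p19, p20} ∈ τ_X ✓.
  U = {L, M}: f^{-1}(U) = {p19, p20, p21} ∈ τ_X ✓.
Found U = {L} with f^{-1}(U) = {p21} not in τ_X. Therefore f is NOT continuous.


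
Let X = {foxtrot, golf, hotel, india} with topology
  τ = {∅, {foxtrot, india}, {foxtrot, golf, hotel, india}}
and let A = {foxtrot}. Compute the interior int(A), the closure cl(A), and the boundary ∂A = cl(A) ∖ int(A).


int(A) = ∅, cl(A) = {foxtrot, golf, hotel, india}, ∂A = {foxtrot, golf, hotel, india}.

Closed sets in (X, τ) are complements of opens:
  closed(X, τ) = {∅, {golf, hotel}, {foxtrot, golf, hotel, india}}.
int(A) = ⋃ {U ∈ τ : U ⊆ A}. Opens contained in A: ∅.
Taking the union of these: int(A) = ∅.
cl(A) = ⋂ {C closed : A ⊆ C}. Closed sets containing A: {foxtrot, golf, hotel, india}.
Intersecting these: cl(A) = {foxtrot, golf, hotel, india}.
∂A = cl(A) ∖ int(A) = {foxtrot, golf, hotel, india} ∖ ∅ = {foxtrot, golf, hotel, india}.


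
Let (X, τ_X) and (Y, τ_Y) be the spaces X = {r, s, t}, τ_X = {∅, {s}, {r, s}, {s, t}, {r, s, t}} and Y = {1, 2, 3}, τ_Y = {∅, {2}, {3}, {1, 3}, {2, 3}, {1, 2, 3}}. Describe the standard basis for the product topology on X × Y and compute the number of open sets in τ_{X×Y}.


Basis B = {∅ × ∅, {s} × {2}, {s} × {3}, {r, s} × {2}, {r, s} × {3}, {s} × {1, 3}, {s} × {2, 3}, {s, t} × {2}, {s, t} × {3}, {r, s, t} × {2}, {r, s, t} × {3}, {s} × {1, 2, 3}, {r, s} × {1, 3}, {r, s} × {2, 3}, {s, t} × {1, 3}, {s, t} × {2, 3}, {r, s} × {1, 2, 3}, {r, s, t} × {1, 3}, {r, s, t} × {2, 3}, {s, t} × {1, 2, 3}, {r, s, t} × {1, 2, 3}}; |τ_{X×Y}| = 70.

Enumerate products U × V with U ∈ τ_X, V ∈ τ_Y (deduplicated):
  ∅ × ∅ = {} (∅)
  {s} × {2} = {(s,2)}
  {s} × {3} = {(s,3)}
  {r, s} × {2} = {(r,2), (s,2)}
  {r, s} × {3} = {(r,3), (s,3)}
  {s} × {1, 3} = {(s,1), (s,3)}
  {s} × {2, 3} = {(s,2), (s,3)}
  {s, t} × {2} = {(s,2), (t,2)}
  {s, t} × {3} = {(s,3), (t,3)}
  {r, s, t} × {2} = {(r,2), (s,2), (t,2)}
  {r, s, t} × {3} = {(r,3), (s,3), (t,3)}
  {s} × {1, 2, 3} = {(s,1), (s,2), (s,3)}
  {r, s} × {1, 3} = {(r,1), (r,3), (s,1), (s,3)}
  {r, s} × {2, 3} = {(r,2), (r,3), (s,2), (s,3)}
  {s, t} × {1, 3} = {(s,1), (s,3), (t,1), (t,3)}
  {s, t} × {2, 3} = {(s,2), (s,3), (t,2), (t,3)}
  {r, s} × {1, 2, 3} = {(r,1), (r,2), (r,3), (s,1), (s,2), (s,3)}
  {r, s, t} × {1, 3} = {(r,1), (r,3), (s,1), (s,3), (t,1), (t,3)}
  {r, s, t} × {2, 3} = {(r,2), (r,3), (s,2), (s,3), (t,2), (t,3)}
  {s, t} × {1, 2, 3} = {(s,1), (s,2), (s,3), (t,1), (t,2), (t,3)}
  {r, s, t} × {1, 2, 3} = {(r,1), (r,2), (r,3), (s,1), (s,2), (s,3), (t,1), (t,2), (t,3)}
These 21 distinct sets form the basis B.
Close under arbitrary unions to get τ_{X×Y}; counting gives |τ_{X×Y}| = 70.


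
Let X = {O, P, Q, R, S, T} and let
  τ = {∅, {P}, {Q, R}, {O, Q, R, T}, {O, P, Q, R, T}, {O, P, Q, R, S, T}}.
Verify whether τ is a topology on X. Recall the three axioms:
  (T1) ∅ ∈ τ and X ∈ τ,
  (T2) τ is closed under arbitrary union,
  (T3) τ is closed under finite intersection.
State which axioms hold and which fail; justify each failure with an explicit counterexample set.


τ is NOT a topology on X.

Axiom (T1): ∅ ∈ τ? Yes; X ∈ τ? Yes.
Axiom (T2/T3): check pairwise unions and intersections of members of τ.
Counterexample for (T2): {P} ∪ {Q, R} = {P, Q, R} ∉ τ. Therefore τ is NOT a topology.


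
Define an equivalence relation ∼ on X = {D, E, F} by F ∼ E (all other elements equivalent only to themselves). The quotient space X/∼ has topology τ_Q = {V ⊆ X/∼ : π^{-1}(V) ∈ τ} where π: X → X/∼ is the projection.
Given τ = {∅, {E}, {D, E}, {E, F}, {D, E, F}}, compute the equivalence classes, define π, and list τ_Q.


X/∼ = {[D], [E=F]}; |τ_Q| = 3.

Equivalence classes: [D], [E=F].
Quotient map π: X → X/∼ sends D ↦ [D], E ↦ [E=F], F ↦ [E=F].
For each subset V ⊆ X/∼, compute π^{-1}(V) ⊆ X and check whether π^{-1}(V) ∈ τ. V is open in τ_Q iff π^{-1}(V) ∈ τ.
  V = {}: π^{-1}(V) = ∅ ∈ τ ✓.
  V = {[D]}: π^{-1}(V) = {D} ∉ τ ✗.
  V = {[E=F]}: π^{-1}(V) = {E, F} ∈ τ ✓.
  V = {[D], [E=F]}: π^{-1}(V) = {D, E, F} ∈ τ ✓.
Open sets in the quotient: τ_Q = {{}, {[E=F]}, {[D], [E=F]}} (3 elements).


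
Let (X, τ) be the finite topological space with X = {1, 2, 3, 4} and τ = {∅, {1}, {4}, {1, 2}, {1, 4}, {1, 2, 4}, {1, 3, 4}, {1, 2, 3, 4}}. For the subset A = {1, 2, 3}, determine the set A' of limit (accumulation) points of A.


A' = {2, 3}

For each x ∈ X, list the open sets U ∈ τ with x ∈ U, then check whether U ∩ (A ∖ {x}) ≠ ∅ for every such U.
  x = 1: open {1} ∋ x has {1} ∩ (A ∖ {1}) = ∅, so x is NOT a limit point.
  x = 2: opens ∋ x are {1, 2}, {1, 2, 4}, {1, 2, 3, 4}; each meets A ∖ {2}, so x IS a limit point.
  x = 3: opens ∋ x are {1, 3, 4}, {1, 2, 3, 4}; each meets A ∖ {3}, so x IS a limit point.
  x = 4: open {4} ∋ x has {4} ∩ (A ∖ {4}) = ∅, so x is NOT a limit point.
Collecting: A' = {2, 3}.


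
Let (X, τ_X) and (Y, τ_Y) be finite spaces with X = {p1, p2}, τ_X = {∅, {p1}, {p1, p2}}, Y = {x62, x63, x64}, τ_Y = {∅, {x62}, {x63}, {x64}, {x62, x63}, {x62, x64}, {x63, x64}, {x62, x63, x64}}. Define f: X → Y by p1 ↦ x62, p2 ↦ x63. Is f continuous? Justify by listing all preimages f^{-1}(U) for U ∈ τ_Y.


f is NOT continuous.

Compute f^{-1}(U) for each U ∈ τ_Y:
  U = ∅: f^{-1}(U) = ∅ ∈ τ_X ✓.
  U = {x62}: f^{-1}(U) = {p1} ∈ τ_X ✓.
  U = {x63}: f^{-1}(U) = {p2} ∉ τ_X ✗.
  U = {x64}: f^{-1}(U) = ∅ ∈ τ_X ✓.
  U = {x62, x63}: f^{-1}(U) = {p1, p2} ∈ τ_X ✓.
  U = {x62, x64}: f^{-1}(U) = {p1} ∈ τ_X ✓.
  U = {x63, x64}: f^{-1}(U) = {p2} ∉ τ_X ✗.
  U = {x62, x63, x64}: f^{-1}(U) = {p1, p2} ∈ τ_X ✓.
Found U = {x63} with f^{-1}(U) = {p2} not in τ_X. Therefore f is NOT continuous.


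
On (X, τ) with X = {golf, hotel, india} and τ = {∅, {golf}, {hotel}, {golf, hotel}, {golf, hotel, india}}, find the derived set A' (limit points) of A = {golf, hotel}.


A' = {india}

For each x ∈ X, list the open sets U ∈ τ with x ∈ U, then check whether U ∩ (A ∖ {x}) ≠ ∅ for every such U.
  x = golf: open {golf} ∋ x has {golf} ∩ (A ∖ {golf}) = ∅, so x is NOT a limit point.
  x = hotel: open {hotel} ∋ x has {hotel} ∩ (A ∖ {hotel}) = ∅, so x is NOT a limit point.
  x = india: opens ∋ x are {golf, hotel, india}; each meets A ∖ {india}, so x IS a limit point.
Collecting: A' = {india}.


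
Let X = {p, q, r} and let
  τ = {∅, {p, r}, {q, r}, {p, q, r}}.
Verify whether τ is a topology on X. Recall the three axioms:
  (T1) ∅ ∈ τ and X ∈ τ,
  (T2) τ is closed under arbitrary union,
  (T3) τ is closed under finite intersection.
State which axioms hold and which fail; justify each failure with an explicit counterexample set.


τ is NOT a topology on X.

Axiom (T1): ∅ ∈ τ? Yes; X ∈ τ? Yes.
Axiom (T2/T3): check pairwise unions and intersections of members of τ.
Counterexample for (T3): {p, r} ∩ {q, r} = {r} ∉ τ. Therefore τ is NOT a topology.


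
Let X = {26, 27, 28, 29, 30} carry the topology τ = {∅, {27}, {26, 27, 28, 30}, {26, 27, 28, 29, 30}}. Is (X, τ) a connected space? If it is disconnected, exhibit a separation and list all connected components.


(X, τ) is connected.

Find clopen sets (U ∈ τ with X ∖ U ∈ τ):
  U = ∅, X ∖ U = {26, 27, 28, 29, 30} — both open, so U is clopen.
  U = {26, 27, 28, 29, 30}, X ∖ U = ∅ — both open, so U is clopen.
Only trivial clopens (∅ and X) exist, so (X, τ) is connected.
Compute connected components by grouping points that agree on all clopens:
  component: {26, 27, 28, 29, 30}


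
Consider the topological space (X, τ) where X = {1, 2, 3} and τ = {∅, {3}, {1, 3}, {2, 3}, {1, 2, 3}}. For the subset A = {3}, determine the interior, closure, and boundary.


int(A) = {3}, cl(A) = {1, 2, 3}, ∂A = {1, 2}.

Closed sets in (X, τ) are complements of opens:
  closed(X, τ) = {∅, {1}, {2}, {1, 2}, {1, 2, 3}}.
int(A) = ⋃ {U ∈ τ : U ⊆ A}. Opens contained in A: ∅, {3}.
Taking the union of these: int(A) = {3}.
cl(A) = ⋂ {C closed : A ⊆ C}. Closed sets containing A: {1, 2, 3}.
Intersecting these: cl(A) = {1, 2, 3}.
∂A = cl(A) ∖ int(A) = {1, 2, 3} ∖ {3} = {1, 2}.


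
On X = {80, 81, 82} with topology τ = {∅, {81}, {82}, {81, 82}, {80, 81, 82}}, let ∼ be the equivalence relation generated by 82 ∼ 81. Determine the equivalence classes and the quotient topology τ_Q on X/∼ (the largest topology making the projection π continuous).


X/∼ = {[80], [81=82]}; |τ_Q| = 3.

Equivalence classes: [80], [81=82].
Quotient map π: X → X/∼ sends 80 ↦ [80], 81 ↦ [81=82], 82 ↦ [81=82].
For each subset V ⊆ X/∼, compute π^{-1}(V) ⊆ X and check whether π^{-1}(V) ∈ τ. V is open in τ_Q iff π^{-1}(V) ∈ τ.
  V = {}: π^{-1}(V) = ∅ ∈ τ ✓.
  V = {[80]}: π^{-1}(V) = {80} ∉ τ ✗.
  V = {[81=82]}: π^{-1}(V) = {81, 82} ∈ τ ✓.
  V = {[80], [81=82]}: π^{-1}(V) = {80, 81, 82} ∈ τ ✓.
Open sets in the quotient: τ_Q = {{}, {[81=82]}, {[80], [81=82]}} (3 elements).


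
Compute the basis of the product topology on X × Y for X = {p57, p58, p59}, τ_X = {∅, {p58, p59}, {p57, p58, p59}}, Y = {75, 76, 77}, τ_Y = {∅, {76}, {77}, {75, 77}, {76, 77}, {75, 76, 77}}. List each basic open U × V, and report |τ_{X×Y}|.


Basis B = {∅ × ∅, {p58, p59} × {76}, {p58, p59} × {77}, {p57, p58, p59} × {76}, {p57, p58, p59} × {77}, {p58, p59} × {75, 77}, {p58, p59} × {76, 77}, {p57, p58, p59} × {75, 77}, {p57, p58, p59} × {76, 77}, {p58, p59} × {75, 76, 77}, {p57, p58, p59} × {75, 76, 77}}; |τ_{X×Y}| = 18.

Enumerate products U × V with U ∈ τ_X, V ∈ τ_Y (deduplicated):
  ∅ × ∅ = {} (∅)
  {p58, p59} × {76} = {(p58,76), (p59,76)}
  {p58, p59} × {77} = {(p58,77), (p59,77)}
  {p57, p58, p59} × {76} = {(p57,76), (p58,76), (p59,76)}
  {p57, p58, p59} × {77} = {(p57,77), (p58,77), (p59,77)}
  {p58, p59} × {75, 77} = {(p58,75), (p58,77), (p59,75), (p59,77)}
  {p58, p59} × {76, 77} = {(p58,76), (p58,77), (p59,76), (p59,77)}
  {p57, p58, p59} × {75, 77} = {(p57,75), (p57,77), (p58,75), (p58,77), (p59,75), (p59,77)}
  {p57, p58, p59} × {76, 77} = {(p57,76), (p57,77), (p58,76), (p58,77), (p59,76), (p59,77)}
  {p58, p59} × {75, 76, 77} = {(p58,75), (p58,76), (p58,77), (p59,75), (p59,76), (p59,77)}
  {p57, p58, p59} × {75, 76, 77} = {(p57,75), (p57,76), (p57,77), (p58,75), (p58,76), (p58,77), (p59,75), (p59,76), (p59,77)}
These 11 distinct sets form the basis B.
Close under arbitrary unions to get τ_{X×Y}; counting gives |τ_{X×Y}| = 18.


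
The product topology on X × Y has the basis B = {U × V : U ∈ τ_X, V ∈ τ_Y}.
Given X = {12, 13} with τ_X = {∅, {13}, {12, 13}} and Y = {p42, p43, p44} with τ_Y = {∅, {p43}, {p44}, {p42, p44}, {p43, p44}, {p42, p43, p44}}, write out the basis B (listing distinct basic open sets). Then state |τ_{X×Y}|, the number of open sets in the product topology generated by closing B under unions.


Basis B = {∅ × ∅, {13} × {p43}, {13} × {p44}, {12, 13} × {p43}, {12, 13} × {p44}, {13} × {p42, p44}, {13} × {p43, p44}, {13} × {p42, p43, p44}, {12, 13} × {p42, p44}, {12, 13} × {p43, p44}, {12, 13} × {p42, p43, p44}}; |τ_{X×Y}| = 18.

Enumerate products U × V with U ∈ τ_X, V ∈ τ_Y (deduplicated):
  ∅ × ∅ = {} (∅)
  {13} × {p43} = {(13,p43)}
  {13} × {p44} = {(13,p44)}
  {12, 13} × {p43} = {(12,p43), (13,p43)}
  {12, 13} × {p44} = {(12,p44), (13,p44)}
  {13} × {p42, p44} = {(13,p42), (13,p44)}
  {13} × {p43, p44} = {(13,p43), (13,p44)}
  {13} × {p42, p43, p44} = {(13,p42), (13,p43), (13,p44)}
  {12, 13} × {p42, p44} = {(12,p42), (12,p44), (13,p42), (13,p44)}
  {12, 13} × {p43, p44} = {(12,p43), (12,p44), (13,p43), (13,p44)}
  {12, 13} × {p42, p43, p44} = {(12,p42), (12,p43), (12,p44), (13,p42), (13,p43), (13,p44)}
These 11 distinct sets form the basis B.
Close under arbitrary unions to get τ_{X×Y}; counting gives |τ_{X×Y}| = 18.


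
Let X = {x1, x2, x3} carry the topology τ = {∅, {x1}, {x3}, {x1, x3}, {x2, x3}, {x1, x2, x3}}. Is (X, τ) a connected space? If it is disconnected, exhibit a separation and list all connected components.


(X, τ) is disconnected; components = [{x1}, {x2, x3}].

Find clopen sets (U ∈ τ with X ∖ U ∈ τ):
  U = ∅, X ∖ U = {x1, x2, x3} — both open, so U is clopen.
  U = {x1}, X ∖ U = {x2, x3} — both open, so U is clopen.
  U = {x2, x3}, X ∖ U = {x1} — both open, so U is clopen.
  U = {x1, x2, x3}, X ∖ U = ∅ — both open, so U is clopen.
Nontrivial clopen(s) exist: e.g. {x2, x3}. So (X, τ) is disconnected.
Compute connected components by grouping points that agree on all clopens:
  component: {x1}
  component: {x2, x3}


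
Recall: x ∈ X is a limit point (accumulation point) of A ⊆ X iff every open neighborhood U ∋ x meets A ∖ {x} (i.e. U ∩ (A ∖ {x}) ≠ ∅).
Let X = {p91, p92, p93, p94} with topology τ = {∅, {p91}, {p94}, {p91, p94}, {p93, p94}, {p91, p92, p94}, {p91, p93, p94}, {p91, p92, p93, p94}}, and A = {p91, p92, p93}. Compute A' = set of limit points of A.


A' = {p92}

For each x ∈ X, list the open sets U ∈ τ with x ∈ U, then check whether U ∩ (A ∖ {x}) ≠ ∅ for every such U.
  x = p91: open {p91} ∋ x has {p91} ∩ (A ∖ {p91}) = ∅, so x is NOT a limit point.
  x = p92: opens ∋ x are {p91, p92, p94}, {p91, p92, p93, p94}; each meets A ∖ {p92}, so x IS a limit point.
  x = p93: open {p93, p94} ∋ x has {p93, p94} ∩ (A ∖ {p93}) = ∅, so x is NOT a limit point.
  x = p94: open {p94} ∋ x has {p94} ∩ (A ∖ {p94}) = ∅, so x is NOT a limit point.
Collecting: A' = {p92}.


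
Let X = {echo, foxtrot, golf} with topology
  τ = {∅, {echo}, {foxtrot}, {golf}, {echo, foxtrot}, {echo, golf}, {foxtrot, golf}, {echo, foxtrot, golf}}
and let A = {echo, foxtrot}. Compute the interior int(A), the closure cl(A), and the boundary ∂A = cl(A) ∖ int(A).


int(A) = {echo, foxtrot}, cl(A) = {echo, foxtrot}, ∂A = ∅.

Closed sets in (X, τ) are complements of opens:
  closed(X, τ) = {∅, {echo}, {foxtrot}, {golf}, {echo, foxtrot}, {echo, golf}, {foxtrot, golf}, {echo, foxtrot, golf}}.
int(A) = ⋃ {U ∈ τ : U ⊆ A}. Opens contained in A: ∅, {echo}, {foxtrot}, {echo, foxtrot}.
Taking the union of these: int(A) = {echo, foxtrot}.
cl(A) = ⋂ {C closed : A ⊆ C}. Closed sets containing A: {echo, foxtrot}, {echo, foxtrot, golf}.
Intersecting these: cl(A) = {echo, foxtrot}.
∂A = cl(A) ∖ int(A) = {echo, foxtrot} ∖ {echo, foxtrot} = ∅.


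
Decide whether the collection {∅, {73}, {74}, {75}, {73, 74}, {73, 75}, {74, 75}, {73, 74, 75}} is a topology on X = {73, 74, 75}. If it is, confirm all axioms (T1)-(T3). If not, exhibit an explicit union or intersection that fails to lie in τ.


τ IS a topology on X.

Axiom (T1): ∅ ∈ τ? Yes; X ∈ τ? Yes.
Axiom (T2/T3): check pairwise unions and intersections of members of τ.
All pairwise intersections and unions checked — each lies in τ. Therefore τ satisfies (T1), (T2), (T3): it IS a topology on X.


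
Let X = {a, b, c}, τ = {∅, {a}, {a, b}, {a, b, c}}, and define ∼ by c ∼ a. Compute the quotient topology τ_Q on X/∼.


X/∼ = {[a=c], [b]}; |τ_Q| = 2.

Equivalence classes: [a=c], [b].
Quotient map π: X → X/∼ sends a ↦ [a=c], b ↦ [b], c ↦ [a=c].
For each subset V ⊆ X/∼, compute π^{-1}(V) ⊆ X and check whether π^{-1}(V) ∈ τ. V is open in τ_Q iff π^{-1}(V) ∈ τ.
  V = {}: π^{-1}(V) = ∅ ∈ τ ✓.
  V = {[a=c]}: π^{-1}(V) = {a, c} ∉ τ ✗.
  V = {[b]}: π^{-1}(V) = {b} ∉ τ ✗.
  V = {[a=c], [b]}: π^{-1}(V) = {a, b, c} ∈ τ ✓.
Open sets in the quotient: τ_Q = {{}, {[a=c], [b]}} (2 elements).


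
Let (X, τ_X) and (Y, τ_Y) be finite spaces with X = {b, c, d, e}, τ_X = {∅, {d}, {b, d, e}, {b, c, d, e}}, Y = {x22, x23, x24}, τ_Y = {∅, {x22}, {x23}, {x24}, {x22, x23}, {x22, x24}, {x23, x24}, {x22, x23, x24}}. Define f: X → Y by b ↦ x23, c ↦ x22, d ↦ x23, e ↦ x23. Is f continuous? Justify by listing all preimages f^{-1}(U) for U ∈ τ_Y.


f is NOT continuous.

Compute f^{-1}(U) for each U ∈ τ_Y:
  U = ∅: f^{-1}(U) = ∅ ∈ τ_X ✓.
  U = {x22}: f^{-1}(U) = {c} ∉ τ_X ✗.
  U = {x23}: f^{-1}(U) = {b, d, e} ∈ τ_X ✓.
  U = {x24}: f^{-1}(U) = ∅ ∈ τ_X ✓.
  U = {x22, x23}: f^{-1}(U) = {b, c, d, e} ∈ τ_X ✓.
  U = {x22, x24}: f^{-1}(U) = {c} ∉ τ_X ✗.
  U = {x23, x24}: f^{-1}(U) = {b, d, e} ∈ τ_X ✓.
  U = {x22, x23, x24}: f^{-1}(U) = {b, c, d, e} ∈ τ_X ✓.
Found U = {x22} with f^{-1}(U) = {c} not in τ_X. Therefore f is NOT continuous.


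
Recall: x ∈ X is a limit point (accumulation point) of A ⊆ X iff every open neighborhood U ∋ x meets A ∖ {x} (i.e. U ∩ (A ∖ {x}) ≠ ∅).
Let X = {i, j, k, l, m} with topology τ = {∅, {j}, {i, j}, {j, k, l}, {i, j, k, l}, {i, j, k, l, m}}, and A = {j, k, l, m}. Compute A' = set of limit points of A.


A' = {i, k, l, m}

For each x ∈ X, list the open sets U ∈ τ with x ∈ U, then check whether U ∩ (A ∖ {x}) ≠ ∅ for every such U.
  x = i: opens ∋ x are {i, j}, {i, j, k, l}, {i, j, k, l, m}; each meets A ∖ {i}, so x IS a limit point.
  x = j: open {j} ∋ x has {j} ∩ (A ∖ {j}) = ∅, so x is NOT a limit point.
  x = k: opens ∋ x are {j, k, l}, {i, j, k, l}, {i, j, k, l, m}; each meets A ∖ {k}, so x IS a limit point.
  x = l: opens ∋ x are {j, k, l}, {i, j, k, l}, {i, j, k, l, m}; each meets A ∖ {l}, so x IS a limit point.
  x = m: opens ∋ x are {i, j, k, l, m}; each meets A ∖ {m}, so x IS a limit point.
Collecting: A' = {i, k, l, m}.


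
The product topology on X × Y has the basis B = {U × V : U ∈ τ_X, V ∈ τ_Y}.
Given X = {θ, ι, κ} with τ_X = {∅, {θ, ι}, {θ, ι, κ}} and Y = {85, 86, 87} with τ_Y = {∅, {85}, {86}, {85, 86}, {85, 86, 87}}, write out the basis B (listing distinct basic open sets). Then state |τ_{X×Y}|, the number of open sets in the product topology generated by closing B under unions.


Basis B = {∅ × ∅, {θ, ι} × {85}, {θ, ι} × {86}, {θ, ι, κ} × {85}, {θ, ι, κ} × {86}, {θ, ι} × {85, 86}, {θ, ι} × {85, 86, 87}, {θ, ι, κ} × {85, 86}, {θ, ι, κ} × {85, 86, 87}}; |τ_{X×Y}| = 14.

Enumerate products U × V with U ∈ τ_X, V ∈ τ_Y (deduplicated):
  ∅ × ∅ = {} (∅)
  {θ, ι} × {85} = {(θ,85), (ι,85)}
  {θ, ι} × {86} = {(θ,86), (ι,86)}
  {θ, ι, κ} × {85} = {(θ,85), (ι,85), (κ,85)}
  {θ, ι, κ} × {86} = {(θ,86), (ι,86), (κ,86)}
  {θ, ι} × {85, 86} = {(θ,85), (θ,86), (ι,85), (ι,86)}
  {θ, ι} × {85, 86, 87} = {(θ,85), (θ,86), (θ,87), (ι,85), (ι,86), (ι,87)}
  {θ, ι, κ} × {85, 86} = {(θ,85), (θ,86), (ι,85), (ι,86), (κ,85), (κ,86)}
  {θ, ι, κ} × {85, 86, 87} = {(θ,85), (θ,86), (θ,87), (ι,85), (ι,86), (ι,87), (κ,85), (κ,86), (κ,87)}
These 9 distinct sets form the basis B.
Close under arbitrary unions to get τ_{X×Y}; counting gives |τ_{X×Y}| = 14.


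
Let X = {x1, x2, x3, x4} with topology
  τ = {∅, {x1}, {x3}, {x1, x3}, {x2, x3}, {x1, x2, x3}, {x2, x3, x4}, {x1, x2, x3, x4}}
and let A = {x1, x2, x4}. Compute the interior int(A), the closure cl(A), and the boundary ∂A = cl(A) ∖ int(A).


int(A) = {x1}, cl(A) = {x1, x2, x4}, ∂A = {x2, x4}.

Closed sets in (X, τ) are complements of opens:
  closed(X, τ) = {∅, {x1}, {x4}, {x1, x4}, {x2, x4}, {x1, x2, x4}, {x2, x3, x4}, {x1, x2, x3, x4}}.
int(A) = ⋃ {U ∈ τ : U ⊆ A}. Opens contained in A: ∅, {x1}.
Taking the union of these: int(A) = {x1}.
cl(A) = ⋂ {C closed : A ⊆ C}. Closed sets containing A: {x1, x2, x4}, {x1, x2, x3, x4}.
Intersecting these: cl(A) = {x1, x2, x4}.
∂A = cl(A) ∖ int(A) = {x1, x2, x4} ∖ {x1} = {x2, x4}.


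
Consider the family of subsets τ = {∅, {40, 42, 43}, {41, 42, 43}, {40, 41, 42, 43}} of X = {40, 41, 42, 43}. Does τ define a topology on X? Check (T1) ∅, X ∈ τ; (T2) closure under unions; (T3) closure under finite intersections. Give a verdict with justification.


τ is NOT a topology on X.

Axiom (T1): ∅ ∈ τ? Yes; X ∈ τ? Yes.
Axiom (T2/T3): check pairwise unions and intersections of members of τ.
Counterexample for (T3): {40, 42, 43} ∩ {41, 42, 43} = {42, 43} ∉ τ. Therefore τ is NOT a topology.


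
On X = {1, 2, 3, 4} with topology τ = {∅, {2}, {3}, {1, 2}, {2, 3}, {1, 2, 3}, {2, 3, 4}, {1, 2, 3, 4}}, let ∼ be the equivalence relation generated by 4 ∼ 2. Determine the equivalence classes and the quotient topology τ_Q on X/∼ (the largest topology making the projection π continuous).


X/∼ = {[1], [2=4], [3]}; |τ_Q| = 4.

Equivalence classes: [1], [2=4], [3].
Quotient map π: X → X/∼ sends 1 ↦ [1], 2 ↦ [2=4], 3 ↦ [3], 4 ↦ [2=4].
For each subset V ⊆ X/∼, compute π^{-1}(V) ⊆ X and check whether π^{-1}(V) ∈ τ. V is open in τ_Q iff π^{-1}(V) ∈ τ.
  V = {}: π^{-1}(V) = ∅ ∈ τ ✓.
  V = {[1]}: π^{-1}(V) = {1} ∉ τ ✗.
  V = {[2=4]}: π^{-1}(V) = {2, 4} ∉ τ ✗.
  V = {[1], [2=4]}: π^{-1}(V) = {1, 2, 4} ∉ τ ✗.
  V = {[3]}: π^{-1}(V) = {3} ∈ τ ✓.
  V = {[1], [3]}: π^{-1}(V) = {1, 3} ∉ τ ✗.
  V = {[2=4], [3]}: π^{-1}(V) = {2, 3, 4} ∈ τ ✓.
  V = {[1], [2=4], [3]}: π^{-1}(V) = {1, 2, 3, 4} ∈ τ ✓.
Open sets in the quotient: τ_Q = {{}, {[3]}, {[2=4], [3]}, {[1], [2=4], [3]}} (4 elements).


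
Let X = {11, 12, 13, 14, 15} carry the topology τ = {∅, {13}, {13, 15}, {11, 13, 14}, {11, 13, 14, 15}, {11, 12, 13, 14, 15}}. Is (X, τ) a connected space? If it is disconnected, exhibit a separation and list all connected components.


(X, τ) is connected.

Find clopen sets (U ∈ τ with X ∖ U ∈ τ):
  U = ∅, X ∖ U = {11, 12, 13, 14, 15} — both open, so U is clopen.
  U = {11, 12, 13, 14, 15}, X ∖ U = ∅ — both open, so U is clopen.
Only trivial clopens (∅ and X) exist, so (X, τ) is connected.
Compute connected components by grouping points that agree on all clopens:
  component: {11, 12, 13, 14, 15}


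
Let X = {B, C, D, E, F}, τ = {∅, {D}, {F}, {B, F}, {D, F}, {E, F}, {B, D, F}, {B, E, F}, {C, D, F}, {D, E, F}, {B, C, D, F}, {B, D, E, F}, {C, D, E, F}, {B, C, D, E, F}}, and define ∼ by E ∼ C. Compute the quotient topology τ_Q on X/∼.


X/∼ = {[B], [C=E], [D], [F]}; |τ_Q| = 8.

Equivalence classes: [B], [C=E], [D], [F].
Quotient map π: X → X/∼ sends B ↦ [B], C ↦ [C=E], D ↦ [D], E ↦ [C=E], F ↦ [F].
For each subset V ⊆ X/∼, compute π^{-1}(V) ⊆ X and check whether π^{-1}(V) ∈ τ. V is open in τ_Q iff π^{-1}(V) ∈ τ.
  V = {}: π^{-1}(V) = ∅ ∈ τ ✓.
  V = {[B]}: π^{-1}(V) = {B} ∉ τ ✗.
  V = {[C=E]}: π^{-1}(V) = {C, E} ∉ τ ✗.
  V = {[B], [C=E]}: π^{-1}(V) = {B, C, E} ∉ τ ✗.
  V = {[D]}: π^{-1}(V) = {D} ∈ τ ✓.
  V = {[B], [D]}: π^{-1}(V) = {B, D} ∉ τ ✗.
  V = {[C=E], [D]}: π^{-1}(V) = {C, D, E} ∉ τ ✗.
  V = {[B], [C=E], [D]}: π^{-1}(V) = {B, C, D, E} ∉ τ ✗.
  V = {[F]}: π^{-1}(V) = {F} ∈ τ ✓.
  V = {[B], [F]}: π^{-1}(V) = {B, F} ∈ τ ✓.
  V = {[C=E], [F]}: π^{-1}(V) = {C, E, F} ∉ τ ✗.
  V = {[B], [C=E], [F]}: π^{-1}(V) = {B, C, E, F} ∉ τ ✗.
  V = {[D], [F]}: π^{-1}(V) = {D, F} ∈ τ ✓.
  V = {[B], [D], [F]}: π^{-1}(V) = {B, D, F} ∈ τ ✓.
  V = {[C=E], [D], [F]}: π^{-1}(V) = {C, D, E, F} ∈ τ ✓.
  V = {[B], [C=E], [D], [F]}: π^{-1}(V) = {B, C, D, E, F} ∈ τ ✓.
Open sets in the quotient: τ_Q = {{}, {[D]}, {[F]}, {[B], [F]}, {[D], [F]}, {[B], [D], [F]}, {[C=E], [D], [F]}, {[B], [C=E], [D], [F]}} (8 elements).


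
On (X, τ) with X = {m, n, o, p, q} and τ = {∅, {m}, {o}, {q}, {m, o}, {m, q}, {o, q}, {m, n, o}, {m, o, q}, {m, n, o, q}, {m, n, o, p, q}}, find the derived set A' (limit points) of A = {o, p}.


A' = {n, p}

For each x ∈ X, list the open sets U ∈ τ with x ∈ U, then check whether U ∩ (A ∖ {x}) ≠ ∅ for every such U.
  x = m: open {m} ∋ x has {m} ∩ (A ∖ {m}) = ∅, so x is NOT a limit point.
  x = n: opens ∋ x are {m, n, o}, {m, n, o, q}, {m, n, o, p, q}; each meets A ∖ {n}, so x IS a limit point.
  x = o: open {o} ∋ x has {o} ∩ (A ∖ {o}) = ∅, so x is NOT a limit point.
  x = p: opens ∋ x are {m, n, o, p, q}; each meets A ∖ {p}, so x IS a limit point.
  x = q: open {q} ∋ x has {q} ∩ (A ∖ {q}) = ∅, so x is NOT a limit point.
Collecting: A' = {n, p}.


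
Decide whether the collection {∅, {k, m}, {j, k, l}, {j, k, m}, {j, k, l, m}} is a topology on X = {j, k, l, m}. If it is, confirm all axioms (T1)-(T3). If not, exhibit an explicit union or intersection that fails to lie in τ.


τ is NOT a topology on X.

Axiom (T1): ∅ ∈ τ? Yes; X ∈ τ? Yes.
Axiom (T2/T3): check pairwise unions and intersections of members of τ.
Counterexample for (T3): {k, m} ∩ {j, k, l} = {k} ∉ τ. Therefore τ is NOT a topology.


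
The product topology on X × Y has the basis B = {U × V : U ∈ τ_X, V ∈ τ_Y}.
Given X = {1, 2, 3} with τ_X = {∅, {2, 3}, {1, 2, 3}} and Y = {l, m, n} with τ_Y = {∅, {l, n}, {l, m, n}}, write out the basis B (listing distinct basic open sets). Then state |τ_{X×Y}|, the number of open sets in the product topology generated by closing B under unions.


Basis B = {∅ × ∅, {2, 3} × {l, n}, {1, 2, 3} × {l, n}, {2, 3} × {l, m, n}, {1, 2, 3} × {l, m, n}}; |τ_{X×Y}| = 6.

Enumerate products U × V with U ∈ τ_X, V ∈ τ_Y (deduplicated):
  ∅ × ∅ = {} (∅)
  {2, 3} × {l, n} = {(2,l), (2,n), (3,l), (3,n)}
  {1, 2, 3} × {l, n} = {(1,l), (1,n), (2,l), (2,n), (3,l), (3,n)}
  {2, 3} × {l, m, n} = {(2,l), (2,m), (2,n), (3,l), (3,m), (3,n)}
  {1, 2, 3} × {l, m, n} = {(1,l), (1,m), (1,n), (2,l), (2,m), (2,n), (3,l), (3,m), (3,n)}
These 5 distinct sets form the basis B.
Close under arbitrary unions to get τ_{X×Y}; counting gives |τ_{X×Y}| = 6.


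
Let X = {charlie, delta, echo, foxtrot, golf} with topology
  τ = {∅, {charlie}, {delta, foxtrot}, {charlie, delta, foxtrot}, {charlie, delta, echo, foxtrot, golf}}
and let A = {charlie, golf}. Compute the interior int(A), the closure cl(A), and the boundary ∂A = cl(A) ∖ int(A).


int(A) = {charlie}, cl(A) = {charlie, echo, golf}, ∂A = {echo, golf}.

Closed sets in (X, τ) are complements of opens:
  closed(X, τ) = {∅, {echo, golf}, {charlie, echo, golf}, {delta, echo, foxtrot, golf}, {charlie, delta, echo, foxtrot, golf}}.
int(A) = ⋃ {U ∈ τ : U ⊆ A}. Opens contained in A: ∅, {charlie}.
Taking the union of these: int(A) = {charlie}.
cl(A) = ⋂ {C closed : A ⊆ C}. Closed sets containing A: {charlie, echo, golf}, {charlie, delta, echo, foxtrot, golf}.
Intersecting these: cl(A) = {charlie, echo, golf}.
∂A = cl(A) ∖ int(A) = {charlie, echo, golf} ∖ {charlie} = {echo, golf}.


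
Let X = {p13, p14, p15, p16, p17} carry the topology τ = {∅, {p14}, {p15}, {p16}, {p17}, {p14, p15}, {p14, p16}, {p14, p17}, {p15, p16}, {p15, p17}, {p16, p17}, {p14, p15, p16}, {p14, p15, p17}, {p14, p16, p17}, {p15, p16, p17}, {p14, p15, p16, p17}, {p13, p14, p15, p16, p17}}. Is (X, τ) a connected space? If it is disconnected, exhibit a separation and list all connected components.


(X, τ) is connected.

Find clopen sets (U ∈ τ with X ∖ U ∈ τ):
  U = ∅, X ∖ U = {p13, p14, p15, p16, p17} — both open, so U is clopen.
  U = {p13, p14, p15, p16, p17}, X ∖ U = ∅ — both open, so U is clopen.
Only trivial clopens (∅ and X) exist, so (X, τ) is connected.
Compute connected components by grouping points that agree on all clopens:
  component: {p13, p14, p15, p16, p17}


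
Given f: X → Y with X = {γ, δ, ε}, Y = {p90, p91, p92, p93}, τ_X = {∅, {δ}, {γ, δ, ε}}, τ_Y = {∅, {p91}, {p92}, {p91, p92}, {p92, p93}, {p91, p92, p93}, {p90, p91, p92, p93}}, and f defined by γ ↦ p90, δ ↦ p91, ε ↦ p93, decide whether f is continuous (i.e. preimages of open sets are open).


f is NOT continuous.

Compute f^{-1}(U) for each U ∈ τ_Y:
  U = ∅: f^{-1}(U) = ∅ ∈ τ_X ✓.
  U = {p91}: f^{-1}(U) = {δ} ∈ τ_X ✓.
  U = {p92}: f^{-1}(U) = ∅ ∈ τ_X ✓.
  U = {p91, p92}: f^{-1}(U) = {δ} ∈ τ_X ✓.
  U = {p92, p93}: f^{-1}(U) = {ε} ∉ τ_X ✗.
  U = {p91, p92, p93}: f^{-1}(U) = {δ, ε} ∉ τ_X ✗.
  U = {p90, p91, p92, p93}: f^{-1}(U) = {γ, δ, ε} ∈ τ_X ✓.
Found U = {p92, p93} with f^{-1}(U) = {ε} not in τ_X. Therefore f is NOT continuous.


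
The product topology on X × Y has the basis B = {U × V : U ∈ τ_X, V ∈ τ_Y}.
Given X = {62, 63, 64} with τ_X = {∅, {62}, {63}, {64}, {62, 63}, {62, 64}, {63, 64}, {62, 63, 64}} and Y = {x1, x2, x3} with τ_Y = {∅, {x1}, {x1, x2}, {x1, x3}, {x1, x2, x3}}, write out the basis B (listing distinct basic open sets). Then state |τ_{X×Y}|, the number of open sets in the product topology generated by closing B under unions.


Basis B = {∅ × ∅, {62} × {x1}, {63} × {x1}, {64} × {x1}, {62} × {x1, x2}, {62} × {x1, x3}, {62, 63} × {x1}, {62, 64} × {x1}, {63} × {x1, x2}, {63} × {x1, x3}, {63, 64} × {x1}, {64} × {x1, x2}, {64} × {x1, x3}, {62} × {x1, x2, x3}, {62, 63, 64} × {x1}, {63} × {x1, x2, x3}, {64} × {x1, x2, x3}, {62, 63} × {x1, x2}, {62, 64} × {x1, x2}, {62, 63} × {x1, x3}, {62, 64} × {x1, x3}, {63, 64} × {x1, x2}, {63, 64} × {x1, x3}, {62, 63} × {x1, x2, x3}, {62, 64} × {x1, x2, x3}, {62, 63, 64} × {x1, x2}, {62, 63, 64} × {x1, x3}, {63, 64} × {x1, x2, x3}, {62, 63, 64} × {x1, x2, x3}}; |τ_{X×Y}| = 125.

Enumerate products U × V with U ∈ τ_X, V ∈ τ_Y (deduplicated):
  ∅ × ∅ = {} (∅)
  {62} × {x1} = {(62,x1)}
  {63} × {x1} = {(63,x1)}
  {64} × {x1} = {(64,x1)}
  {62} × {x1, x2} = {(62,x1), (62,x2)}
  {62} × {x1, x3} = {(62,x1), (62,x3)}
  {62, 63} × {x1} = {(62,x1), (63,x1)}
  {62, 64} × {x1} = {(62,x1), (64,x1)}
  {63} × {x1, x2} = {(63,x1), (63,x2)}
  {63} × {x1, x3} = {(63,x1), (63,x3)}
  {63, 64} × {x1} = {(63,x1), (64,x1)}
  {64} × {x1, x2} = {(64,x1), (64,x2)}
  {64} × {x1, x3} = {(64,x1), (64,x3)}
  {62} × {x1, x2, x3} = {(62,x1), (62,x2), (62,x3)}
  {62, 63, 64} × {x1} = {(62,x1), (63,x1), (64,x1)}
  {63} × {x1, x2, x3} = {(63,x1), (63,x2), (63,x3)}
  {64} × {x1, x2, x3} = {(64,x1), (64,x2), (64,x3)}
  {62, 63} × {x1, x2} = {(62,x1), (62,x2), (63,x1), (63,x2)}
  {62, 64} × {x1, x2} = {(62,x1), (62,x2), (64,x1), (64,x2)}
  {62, 63} × {x1, x3} = {(62,x1), (62,x3), (63,x1), (63,x3)}
  {62, 64} × {x1, x3} = {(62,x1), (62,x3), (64,x1), (64,x3)}
  {63, 64} × {x1, x2} = {(63,x1), (63,x2), (64,x1), (64,x2)}
  {63, 64} × {x1, x3} = {(63,x1), (63,x3), (64,x1), (64,x3)}
  {62, 63} × {x1, x2, x3} = {(62,x1), (62,x2), (62,x3), (63,x1), (63,x2), (63,x3)}
  {62, 64} × {x1, x2, x3} = {(62,x1), (62,x2), (62,x3), (64,x1), (64,x2), (64,x3)}
  {62, 63, 64} × {x1, x2} = {(62,x1), (62,x2), (63,x1), (63,x2), (64,x1), (64,x2)}
  {62, 63, 64} × {x1, x3} = {(62,x1), (62,x3), (63,x1), (63,x3), (64,x1), (64,x3)}
  {63, 64} × {x1, x2, x3} = {(63,x1), (63,x2), (63,x3), (64,x1), (64,x2), (64,x3)}
  {62, 63, 64} × {x1, x2, x3} = {(62,x1), (62,x2), (62,x3), (63,x1), (63,x2), (63,x3), (64,x1), (64,x2), (64,x3)}
These 29 distinct sets form the basis B.
Close under arbitrary unions to get τ_{X×Y}; counting gives |τ_{X×Y}| = 125.


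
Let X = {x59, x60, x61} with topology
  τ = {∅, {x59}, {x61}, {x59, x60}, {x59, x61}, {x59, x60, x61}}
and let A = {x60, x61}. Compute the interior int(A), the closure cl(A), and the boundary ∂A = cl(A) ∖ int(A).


int(A) = {x61}, cl(A) = {x60, x61}, ∂A = {x60}.

Closed sets in (X, τ) are complements of opens:
  closed(X, τ) = {∅, {x60}, {x61}, {x59, x60}, {x60, x61}, {x59, x60, x61}}.
int(A) = ⋃ {U ∈ τ : U ⊆ A}. Opens contained in A: ∅, {x61}.
Taking the union of these: int(A) = {x61}.
cl(A) = ⋂ {C closed : A ⊆ C}. Closed sets containing A: {x60, x61}, {x59, x60, x61}.
Intersecting these: cl(A) = {x60, x61}.
∂A = cl(A) ∖ int(A) = {x60, x61} ∖ {x61} = {x60}.


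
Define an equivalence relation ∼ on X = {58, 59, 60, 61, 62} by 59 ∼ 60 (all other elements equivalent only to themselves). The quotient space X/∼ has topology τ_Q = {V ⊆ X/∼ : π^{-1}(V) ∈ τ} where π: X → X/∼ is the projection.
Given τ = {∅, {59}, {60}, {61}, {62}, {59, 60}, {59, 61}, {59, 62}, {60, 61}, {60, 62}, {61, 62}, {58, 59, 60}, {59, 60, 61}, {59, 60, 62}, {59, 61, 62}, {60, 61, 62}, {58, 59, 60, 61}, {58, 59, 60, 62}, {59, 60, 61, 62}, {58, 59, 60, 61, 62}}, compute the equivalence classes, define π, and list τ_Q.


X/∼ = {[58], [59=60], [61], [62]}; |τ_Q| = 12.

Equivalence classes: [58], [59=60], [61], [62].
Quotient map π: X → X/∼ sends 58 ↦ [58], 59 ↦ [59=60], 60 ↦ [59=60], 61 ↦ [61], 62 ↦ [62].
For each subset V ⊆ X/∼, compute π^{-1}(V) ⊆ X and check whether π^{-1}(V) ∈ τ. V is open in τ_Q iff π^{-1}(V) ∈ τ.
  V = {}: π^{-1}(V) = ∅ ∈ τ ✓.
  V = {[58]}: π^{-1}(V) = {58} ∉ τ ✗.
  V = {[59=60]}: π^{-1}(V) = {59, 60} ∈ τ ✓.
  V = {[58], [59=60]}: π^{-1}(V) = {58, 59, 60} ∈ τ ✓.
  V = {[61]}: π^{-1}(V) = {61} ∈ τ ✓.
  V = {[58], [61]}: π^{-1}(V) = {58, 61} ∉ τ ✗.
  V = {[59=60], [61]}: π^{-1}(V) = {59, 60, 61} ∈ τ ✓.
  V = {[58], [59=60], [61]}: π^{-1}(V) = {58, 59, 60, 61} ∈ τ ✓.
  V = {[62]}: π^{-1}(V) = {62} ∈ τ ✓.
  V = {[58], [62]}: π^{-1}(V) = {58, 62} ∉ τ ✗.
  V = {[59=60], [62]}: π^{-1}(V) = {59, 60, 62} ∈ τ ✓.
  V = {[58], [59=60], [62]}: π^{-1}(V) = {58, 59, 60, 62} ∈ τ ✓.
  V = {[61], [62]}: π^{-1}(V) = {61, 62} ∈ τ ✓.
  V = {[58], [61], [62]}: π^{-1}(V) = {58, 61, 62} ∉ τ ✗.
  V = {[59=60], [61], [62]}: π^{-1}(V) = {59, 60, 61, 62} ∈ τ ✓.
  V = {[58], [59=60], [61], [62]}: π^{-1}(V) = {58, 59, 60, 61, 62} ∈ τ ✓.
Open sets in the quotient: τ_Q = {{}, {[59=60]}, {[58], [59=60]}, {[61]}, {[59=60], [61]}, {[58], [59=60], [61]}, {[62]}, {[59=60], [62]}, {[58], [59=60], [62]}, {[61], [62]}, {[59=60], [61], [62]}, {[58], [59=60], [61], [62]}} (12 elements).


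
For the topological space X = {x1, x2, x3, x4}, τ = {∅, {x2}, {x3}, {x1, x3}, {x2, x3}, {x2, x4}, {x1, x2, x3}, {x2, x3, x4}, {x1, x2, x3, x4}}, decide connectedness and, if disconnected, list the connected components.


(X, τ) is disconnected; components = [{x1, x3}, {x2, x4}].

Find clopen sets (U ∈ τ with X ∖ U ∈ τ):
  U = ∅, X ∖ U = {x1, x2, x3, x4} — both open, so U is clopen.
  U = {x1, x3}, X ∖ U = {x2, x4} — both open, so U is clopen.
  U = {x2, x4}, X ∖ U = {x1, x3} — both open, so U is clopen.
  U = {x1, x2, x3, x4}, X ∖ U = ∅ — both open, so U is clopen.
Nontrivial clopen(s) exist: e.g. {x2, x4}. So (X, τ) is disconnected.
Compute connected components by grouping points that agree on all clopens:
  component: {x1, x3}
  component: {x2, x4}


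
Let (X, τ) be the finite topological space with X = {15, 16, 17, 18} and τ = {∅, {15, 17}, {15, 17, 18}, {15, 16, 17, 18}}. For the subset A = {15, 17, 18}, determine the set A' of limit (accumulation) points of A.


A' = {15, 16, 17, 18}

For each x ∈ X, list the open sets U ∈ τ with x ∈ U, then check whether U ∩ (A ∖ {x}) ≠ ∅ for every such U.
  x = 15: opens ∋ x are {15, 17}, {15, 17, 18}, {15, 16, 17, 18}; each meets A ∖ {15}, so x IS a limit point.
  x = 16: opens ∋ x are {15, 16, 17, 18}; each meets A ∖ {16}, so x IS a limit point.
  x = 17: opens ∋ x are {15, 17}, {15, 17, 18}, {15, 16, 17, 18}; each meets A ∖ {17}, so x IS a limit point.
  x = 18: opens ∋ x are {15, 17, 18}, {15, 16, 17, 18}; each meets A ∖ {18}, so x IS a limit point.
Collecting: A' = {15, 16, 17, 18}.


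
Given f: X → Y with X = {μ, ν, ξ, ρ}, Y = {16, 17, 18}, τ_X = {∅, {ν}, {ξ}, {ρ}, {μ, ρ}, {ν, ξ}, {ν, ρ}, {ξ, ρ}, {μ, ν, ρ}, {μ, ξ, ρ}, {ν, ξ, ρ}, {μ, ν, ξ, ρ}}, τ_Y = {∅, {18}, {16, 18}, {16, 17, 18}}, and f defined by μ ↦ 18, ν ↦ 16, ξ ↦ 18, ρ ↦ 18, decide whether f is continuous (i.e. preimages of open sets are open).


f IS continuous.

Compute f^{-1}(U) for each U ∈ τ_Y:
  U = ∅: f^{-1}(U) = ∅ ∈ τ_X ✓.
  U = {18}: f^{-1}(U) = {μ, ξ, ρ} ∈ τ_X ✓.
  U = {16, 18}: f^{-1}(U) = {μ, ν, ξ, ρ} ∈ τ_X ✓.
  U = {16, 17, 18}: f^{-1}(U) = {μ, ν, ξ, ρ} ∈ τ_X ✓.
Every preimage lies in τ_X, so f IS continuous.


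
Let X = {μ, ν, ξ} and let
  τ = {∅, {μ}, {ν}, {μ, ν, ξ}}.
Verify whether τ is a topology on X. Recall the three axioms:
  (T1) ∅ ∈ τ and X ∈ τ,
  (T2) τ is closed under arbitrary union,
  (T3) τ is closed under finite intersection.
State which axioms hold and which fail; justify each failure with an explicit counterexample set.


τ is NOT a topology on X.

Axiom (T1): ∅ ∈ τ? Yes; X ∈ τ? Yes.
Axiom (T2/T3): check pairwise unions and intersections of members of τ.
Counterexample for (T2): {μ} ∪ {ν} = {μ, ν} ∉ τ. Therefore τ is NOT a topology.


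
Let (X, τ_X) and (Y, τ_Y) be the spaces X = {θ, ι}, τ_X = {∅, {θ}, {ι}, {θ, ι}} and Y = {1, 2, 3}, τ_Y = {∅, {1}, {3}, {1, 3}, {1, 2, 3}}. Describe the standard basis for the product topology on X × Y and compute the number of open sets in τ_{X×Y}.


Basis B = {∅ × ∅, {θ} × {1}, {θ} × {3}, {ι} × {1}, {ι} × {3}, {θ} × {1, 3}, {θ, ι} × {1}, {θ, ι} × {3}, {ι} × {1, 3}, {θ} × {1, 2, 3}, {ι} × {1, 2, 3}, {θ, ι} × {1, 3}, {θ, ι} × {1, 2, 3}}; |τ_{X×Y}| = 25.

Enumerate products U × V with U ∈ τ_X, V ∈ τ_Y (deduplicated):
  ∅ × ∅ = {} (∅)
  {θ} × {1} = {(θ,1)}
  {θ} × {3} = {(θ,3)}
  {ι} × {1} = {(ι,1)}
  {ι} × {3} = {(ι,3)}
  {θ} × {1, 3} = {(θ,1), (θ,3)}
  {θ, ι} × {1} = {(θ,1), (ι,1)}
  {θ, ι} × {3} = {(θ,3), (ι,3)}
  {ι} × {1, 3} = {(ι,1), (ι,3)}
  {θ} × {1, 2, 3} = {(θ,1), (θ,2), (θ,3)}
  {ι} × {1, 2, 3} = {(ι,1), (ι,2), (ι,3)}
  {θ, ι} × {1, 3} = {(θ,1), (θ,3), (ι,1), (ι,3)}
  {θ, ι} × {1, 2, 3} = {(θ,1), (θ,2), (θ,3), (ι,1), (ι,2), (ι,3)}
These 13 distinct sets form the basis B.
Close under arbitrary unions to get τ_{X×Y}; counting gives |τ_{X×Y}| = 25.


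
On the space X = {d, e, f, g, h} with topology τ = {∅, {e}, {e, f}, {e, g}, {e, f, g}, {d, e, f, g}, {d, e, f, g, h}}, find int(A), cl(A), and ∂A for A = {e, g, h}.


int(A) = {e, g}, cl(A) = {d, e, f, g, h}, ∂A = {d, f, h}.

Closed sets in (X, τ) are complements of opens:
  closed(X, τ) = {∅, {h}, {d, h}, {d, f, h}, {d, g, h}, {d, f, g, h}, {d, e, f, g, h}}.
int(A) = ⋃ {U ∈ τ : U ⊆ A}. Opens contained in A: ∅, {e}, {e, g}.
Taking the union of these: int(A) = {e, g}.
cl(A) = ⋂ {C closed : A ⊆ C}. Closed sets containing A: {d, e, f, g, h}.
Intersecting these: cl(A) = {d, e, f, g, h}.
∂A = cl(A) ∖ int(A) = {d, e, f, g, h} ∖ {e, g} = {d, f, h}.


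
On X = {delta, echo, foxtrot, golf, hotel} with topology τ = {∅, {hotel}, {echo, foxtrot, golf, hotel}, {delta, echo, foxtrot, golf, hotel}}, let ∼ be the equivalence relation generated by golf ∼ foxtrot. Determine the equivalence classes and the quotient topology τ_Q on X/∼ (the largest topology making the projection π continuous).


X/∼ = {[delta], [echo], [foxtrot=golf], [hotel]}; |τ_Q| = 4.

Equivalence classes: [delta], [echo], [foxtrot=golf], [hotel].
Quotient map π: X → X/∼ sends delta ↦ [delta], echo ↦ [echo], foxtrot ↦ [foxtrot=golf], golf ↦ [foxtrot=golf], hotel ↦ [hotel].
For each subset V ⊆ X/∼, compute π^{-1}(V) ⊆ X and check whether π^{-1}(V) ∈ τ. V is open in τ_Q iff π^{-1}(V) ∈ τ.
  V = {}: π^{-1}(V) = ∅ ∈ τ ✓.
  V = {[delta]}: π^{-1}(V) = {delta} ∉ τ ✗.
  V = {[echo]}: π^{-1}(V) = {echo} ∉ τ ✗.
  V = {[delta], [echo]}: π^{-1}(V) = {delta, echo} ∉ τ ✗.
  V = {[foxtrot=golf]}: π^{-1}(V) = {foxtrot, golf} ∉ τ ✗.
  V = {[delta], [foxtrot=golf]}: π^{-1}(V) = {delta, foxtrot, golf} ∉ τ ✗.
  V = {[echo], [foxtrot=golf]}: π^{-1}(V) = {echo, foxtrot, golf} ∉ τ ✗.
  V = {[delta], [echo], [foxtrot=golf]}: π^{-1}(V) = {delta, echo, foxtrot, golf} ∉ τ ✗.
  V = {[hotel]}: π^{-1}(V) = {hotel} ∈ τ ✓.
  V = {[delta], [hotel]}: π^{-1}(V) = {delta, hotel} ∉ τ ✗.
  V = {[echo], [hotel]}: π^{-1}(V) = {echo, hotel} ∉ τ ✗.
  V = {[delta], [echo], [hotel]}: π^{-1}(V) = {delta, echo, hotel} ∉ τ ✗.
  V = {[foxtrot=golf], [hotel]}: π^{-1}(V) = {foxtrot, golf, hotel} ∉ τ ✗.
  V = {[delta], [foxtrot=golf], [hotel]}: π^{-1}(V) = {delta, foxtrot, golf, hotel} ∉ τ ✗.
  V = {[echo], [foxtrot=golf], [hotel]}: π^{-1}(V) = {echo, foxtrot, golf, hotel} ∈ τ ✓.
  V = {[delta], [echo], [foxtrot=golf], [hotel]}: π^{-1}(V) = {delta, echo, foxtrot, golf, hotel} ∈ τ ✓.
Open sets in the quotient: τ_Q = {{}, {[hotel]}, {[echo], [foxtrot=golf], [hotel]}, {[delta], [echo], [foxtrot=golf], [hotel]}} (4 elements).
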